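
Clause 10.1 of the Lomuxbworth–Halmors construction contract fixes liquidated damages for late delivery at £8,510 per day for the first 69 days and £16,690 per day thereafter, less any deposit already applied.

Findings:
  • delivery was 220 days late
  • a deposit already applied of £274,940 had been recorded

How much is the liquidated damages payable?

£2,832,440

First 69 days: 69 × £8,510 = £587,190
Remaining days: (220 − 69) × £16,690 = £2,520,190
Accrued per-day damages: £587,190 + £2,520,190 = £3,107,380
Less deposit already applied: £3,107,380 − £274,940 = £2,832,440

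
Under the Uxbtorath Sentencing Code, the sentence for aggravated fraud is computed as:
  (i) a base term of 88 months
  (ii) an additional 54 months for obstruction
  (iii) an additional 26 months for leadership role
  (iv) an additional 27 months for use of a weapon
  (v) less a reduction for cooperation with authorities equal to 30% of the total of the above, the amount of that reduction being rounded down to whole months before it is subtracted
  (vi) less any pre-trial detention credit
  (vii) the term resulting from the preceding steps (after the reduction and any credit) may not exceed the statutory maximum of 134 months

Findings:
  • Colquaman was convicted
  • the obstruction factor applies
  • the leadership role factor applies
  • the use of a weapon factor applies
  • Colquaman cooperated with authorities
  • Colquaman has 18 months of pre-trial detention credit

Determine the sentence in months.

119 months

Obstruction enhancement: +54 months
Leadership role enhancement: +26 months
Use of a weapon enhancement: +27 months
Adjusted term: 88 months + 54 months + 26 months + 27 months = 195 months
Cooperation with authorities reduction: 30% of 195 months = 58 months (rounded down)
After reduction: 195 − 58 = 137 months
Less pre-trial detention credit: 137 months − 18 months = 119 months
Cap at 134 months: 119 months is within the cap, no reduction.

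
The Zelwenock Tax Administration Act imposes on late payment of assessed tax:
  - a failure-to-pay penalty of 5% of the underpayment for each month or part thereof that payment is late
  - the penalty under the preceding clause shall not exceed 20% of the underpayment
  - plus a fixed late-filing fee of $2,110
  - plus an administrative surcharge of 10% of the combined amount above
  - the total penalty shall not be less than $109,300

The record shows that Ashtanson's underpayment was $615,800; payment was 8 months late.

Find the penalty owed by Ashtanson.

$137,797

Accrued rate: 5% × 8 = 40%, capped at 20% → 20%
Failure-to-pay penalty: 20% of $615,800 = $123,160
Penalty before surcharge: $123,160 + $2,110 = $125,270
Administrative surcharge: 10% of $125,270 = $12,527
Total penalty: $125,270 + $12,527 = $137,797
Minimum $109,300: $137,797 meets the minimum, no increase.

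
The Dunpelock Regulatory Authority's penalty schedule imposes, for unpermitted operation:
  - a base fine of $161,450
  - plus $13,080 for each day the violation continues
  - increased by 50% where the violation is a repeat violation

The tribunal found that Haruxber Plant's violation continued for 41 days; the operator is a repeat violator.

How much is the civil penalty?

$1,046,595

Per-day component: 41 × $13,080 = $536,280
Base plus per-day: $161,450 + $536,280 = $697,730
Enhancement: 50% of $697,730 = $348,865
Enhanced fine: $697,730 + $348,865 = $1,046,595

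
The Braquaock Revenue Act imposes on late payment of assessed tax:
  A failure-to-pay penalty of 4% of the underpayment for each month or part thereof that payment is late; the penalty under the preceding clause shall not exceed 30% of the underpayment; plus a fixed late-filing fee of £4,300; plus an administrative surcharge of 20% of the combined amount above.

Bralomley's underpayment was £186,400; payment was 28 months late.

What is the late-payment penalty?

Accrued rate: 4% × 28 = 112%, capped at 30% → 30%
Failure-to-pay penalty: 30% of £186,400 = £55,920
Penalty before surcharge: £55,920 + £4,300 = £60,220
Administrative surcharge: 20% of £60,220 = £12,044
Total penalty: £60,220 + £12,044 = £72,264

£72,264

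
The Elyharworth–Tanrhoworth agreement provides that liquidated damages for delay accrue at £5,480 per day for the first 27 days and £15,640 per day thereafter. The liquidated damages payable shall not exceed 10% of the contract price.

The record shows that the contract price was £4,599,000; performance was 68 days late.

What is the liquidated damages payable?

First 27 days: 27 × £5,480 = £147,960
Remaining days: (68 − 27) × £15,640 = £641,240
Accrued per-day damages: £147,960 + £641,240 = £789,200
Cap: 10% of £4,599,000 = £459,900
Cap at £459,900: £789,200 exceeds the cap → £459,900

£459,900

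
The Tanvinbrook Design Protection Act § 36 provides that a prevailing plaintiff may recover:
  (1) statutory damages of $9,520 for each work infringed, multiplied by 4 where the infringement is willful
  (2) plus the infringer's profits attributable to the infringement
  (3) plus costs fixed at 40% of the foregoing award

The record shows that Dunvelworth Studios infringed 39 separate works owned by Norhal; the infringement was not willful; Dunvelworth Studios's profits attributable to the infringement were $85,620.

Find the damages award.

Award: $639,660

Statutory damages: 39 × $9,520 = $371,280
Infringement not willful: no ×4 enhancement.
Combined award: $371,280 + $85,620 = $456,900
Costs: 40% of $456,900 = $182,760
Award plus costs: $456,900 + $182,760 = $639,660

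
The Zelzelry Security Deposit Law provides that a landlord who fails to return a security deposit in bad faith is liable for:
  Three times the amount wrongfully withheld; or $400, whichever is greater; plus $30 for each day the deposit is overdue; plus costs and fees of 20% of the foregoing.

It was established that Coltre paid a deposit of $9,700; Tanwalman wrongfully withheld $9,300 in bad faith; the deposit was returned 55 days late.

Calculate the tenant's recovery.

$35,460

Trebled: 3 × $9,300 = $27,900
Minimum $400: $27,900 meets the minimum, no increase.
Late-return penalty: 55 × $30 = $1,650
Damages plus late penalty: $27,900 + $1,650 = $29,550
Costs and fees: 20% of $29,550 = $5,910
Total recovery: $29,550 + $5,910 = $35,460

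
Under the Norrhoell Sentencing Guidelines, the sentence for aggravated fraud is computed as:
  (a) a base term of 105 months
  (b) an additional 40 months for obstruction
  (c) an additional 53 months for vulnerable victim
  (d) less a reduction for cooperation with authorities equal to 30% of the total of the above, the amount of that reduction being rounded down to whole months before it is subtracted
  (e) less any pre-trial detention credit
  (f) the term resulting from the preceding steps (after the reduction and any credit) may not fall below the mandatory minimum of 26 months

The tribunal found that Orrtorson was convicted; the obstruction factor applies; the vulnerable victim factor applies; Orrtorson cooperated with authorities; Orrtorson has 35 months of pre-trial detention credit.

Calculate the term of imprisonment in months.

Obstruction enhancement: +40 months
Vulnerable victim enhancement: +53 months
Adjusted term: 105 months + 40 months + 53 months = 198 months
Cooperation with authorities reduction: 30% of 198 months = 59 months (rounded down)
After reduction: 198 − 59 = 139 months
Less pre-trial detention credit: 139 months − 35 months = 104 months
Minimum 26 months: 104 months meets the minimum, no increase.

104 months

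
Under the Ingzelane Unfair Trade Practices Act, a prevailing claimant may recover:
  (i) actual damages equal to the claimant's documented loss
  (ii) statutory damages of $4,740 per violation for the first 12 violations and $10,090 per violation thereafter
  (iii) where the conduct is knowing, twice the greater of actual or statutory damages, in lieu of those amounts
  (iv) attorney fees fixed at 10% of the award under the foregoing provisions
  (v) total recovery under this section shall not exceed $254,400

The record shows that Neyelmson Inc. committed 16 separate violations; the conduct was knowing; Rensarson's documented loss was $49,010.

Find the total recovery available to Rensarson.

First 12 violations: 12 × $4,740 = $56,880
Remaining violations: (16 − 12) × $10,090 = $40,360
Statutory damages: $56,880 + $40,360 = $97,240
Greater of actual damages ($49,010) or statutory damages ($97,240): $97,240
Doubled: 2 × $97,240 = $194,480
Attorney fees: 10% of $194,480 = $19,448
Total before cap: $194,480 + $19,448 = $213,928
Cap at $254,400: $213,928 is within the cap, no reduction.

$213,928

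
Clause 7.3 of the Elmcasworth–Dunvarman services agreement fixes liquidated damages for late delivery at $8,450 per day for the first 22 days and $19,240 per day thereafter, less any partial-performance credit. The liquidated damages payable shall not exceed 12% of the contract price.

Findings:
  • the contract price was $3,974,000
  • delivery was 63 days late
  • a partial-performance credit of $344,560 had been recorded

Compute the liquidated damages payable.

First 22 days: 22 × $8,450 = $185,900
Remaining days: (63 − 22) × $19,240 = $788,840
Accrued per-day damages: $185,900 + $788,840 = $974,740
Less partial-performance credit: $974,740 − $344,560 = $630,180
Cap: 12% of $3,974,000 = $476,880
Cap at $476,880: $630,180 exceeds the cap → $476,880

$476,880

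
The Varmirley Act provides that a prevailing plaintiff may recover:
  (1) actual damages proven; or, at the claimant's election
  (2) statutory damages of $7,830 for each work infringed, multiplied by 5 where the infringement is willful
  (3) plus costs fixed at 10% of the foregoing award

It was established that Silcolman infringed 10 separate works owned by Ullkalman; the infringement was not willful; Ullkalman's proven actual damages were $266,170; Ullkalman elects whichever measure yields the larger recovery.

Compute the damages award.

Award: $292,787

Statutory damages: 10 × $7,830 = $78,300
Infringement not willful: no ×5 enhancement.
Greater of actual damages ($266,170) or statutory damages ($78,300): $266,170
Costs: 10% of $266,170 = $26,617
Award plus costs: $266,170 + $26,617 = $292,787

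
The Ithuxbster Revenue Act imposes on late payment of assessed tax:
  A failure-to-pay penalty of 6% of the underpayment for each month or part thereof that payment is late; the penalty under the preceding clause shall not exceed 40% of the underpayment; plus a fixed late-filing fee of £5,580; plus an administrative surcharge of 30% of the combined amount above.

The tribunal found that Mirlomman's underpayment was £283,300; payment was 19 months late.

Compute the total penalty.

Accrued rate: 6% × 19 = 114%, capped at 40% → 40%
Failure-to-pay penalty: 40% of £283,300 = £113,320
Penalty before surcharge: £113,320 + £5,580 = £118,900
Administrative surcharge: 30% of £118,900 = £35,670
Total penalty: £118,900 + £35,670 = £154,570

Penalty: £154,570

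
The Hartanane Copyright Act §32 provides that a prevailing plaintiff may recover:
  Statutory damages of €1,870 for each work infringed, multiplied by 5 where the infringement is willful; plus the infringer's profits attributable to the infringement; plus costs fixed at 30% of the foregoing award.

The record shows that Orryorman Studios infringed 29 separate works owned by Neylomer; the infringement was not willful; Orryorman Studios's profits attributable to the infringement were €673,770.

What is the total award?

Statutory damages: 29 × €1,870 = €54,230
Infringement not willful: no ×5 enhancement.
Combined award: €54,230 + €673,770 = €728,000
Costs: 30% of €728,000 = €218,400
Award plus costs: €728,000 + €218,400 = €946,400

Award: €946,400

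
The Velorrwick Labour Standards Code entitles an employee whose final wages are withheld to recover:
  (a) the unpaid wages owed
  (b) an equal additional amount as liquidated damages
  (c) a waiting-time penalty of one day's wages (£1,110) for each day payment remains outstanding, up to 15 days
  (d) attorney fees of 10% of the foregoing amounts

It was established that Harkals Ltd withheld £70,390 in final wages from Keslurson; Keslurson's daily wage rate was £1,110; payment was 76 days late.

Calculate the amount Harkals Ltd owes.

£173,173

Liquidated damages (equal amount): £70,390
Penalty days: min(76, 15) = 15
Waiting-time penalty: 15 × £1,110 = £16,650
Subtotal: £70,390 + £70,390 + £16,650 = £157,430
Attorney fees: 10% of £157,430 = £15,743
Total award: £157,430 + £15,743 = £173,173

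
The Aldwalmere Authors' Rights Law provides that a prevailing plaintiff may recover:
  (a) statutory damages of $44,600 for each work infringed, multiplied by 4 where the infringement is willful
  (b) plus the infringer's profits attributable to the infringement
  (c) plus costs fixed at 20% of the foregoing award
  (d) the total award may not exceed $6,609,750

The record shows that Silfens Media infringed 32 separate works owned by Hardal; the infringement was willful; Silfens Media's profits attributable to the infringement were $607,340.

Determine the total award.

$6,609,750

Statutory damages: 32 × $44,600 = $1,427,200
Multiplied by 4: 4 × $1,427,200 = $5,708,800
Combined award: $5,708,800 + $607,340 = $6,316,140
Costs: 20% of $6,316,140 = $1,263,228
Award plus costs: $6,316,140 + $1,263,228 = $7,579,368
Cap at $6,609,750: $7,579,368 exceeds the cap → $6,609,750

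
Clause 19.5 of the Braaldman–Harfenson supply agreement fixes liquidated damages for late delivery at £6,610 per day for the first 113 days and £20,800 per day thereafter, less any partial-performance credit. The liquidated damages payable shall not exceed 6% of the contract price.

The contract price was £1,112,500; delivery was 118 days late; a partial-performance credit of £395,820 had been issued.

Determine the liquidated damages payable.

First 113 days: 113 × £6,610 = £746,930
Remaining days: (118 − 113) × £20,800 = £104,000
Accrued per-day damages: £746,930 + £104,000 = £850,930
Less partial-performance credit: £850,930 − £395,820 = £455,110
Cap: 6% of £1,112,500 = £66,750
Cap at £66,750: £455,110 exceeds the cap → £66,750

£66,750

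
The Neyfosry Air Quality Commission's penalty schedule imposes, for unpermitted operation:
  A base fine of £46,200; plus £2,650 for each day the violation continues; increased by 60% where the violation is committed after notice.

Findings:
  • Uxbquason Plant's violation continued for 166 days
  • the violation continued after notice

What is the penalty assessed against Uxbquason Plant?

Per-day component: 166 × £2,650 = £439,900
Base plus per-day: £46,200 + £439,900 = £486,100
Enhancement: 60% of £486,100 = £291,660
Enhanced fine: £486,100 + £291,660 = £777,760

£777,760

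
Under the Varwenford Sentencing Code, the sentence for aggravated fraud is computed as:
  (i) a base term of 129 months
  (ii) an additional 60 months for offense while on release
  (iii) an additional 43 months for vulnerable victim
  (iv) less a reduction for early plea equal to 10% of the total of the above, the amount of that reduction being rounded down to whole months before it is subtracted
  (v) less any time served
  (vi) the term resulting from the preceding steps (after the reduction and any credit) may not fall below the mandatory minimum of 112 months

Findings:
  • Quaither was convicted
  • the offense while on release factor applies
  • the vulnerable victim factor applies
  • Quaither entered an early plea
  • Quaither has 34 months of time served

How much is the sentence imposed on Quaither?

175 months

Offense while on release enhancement: +60 months
Vulnerable victim enhancement: +43 months
Adjusted term: 129 months + 60 months + 43 months = 232 months
Early plea reduction: 10% of 232 months = 23 months (rounded down)
After reduction: 232 − 23 = 209 months
Less time served: 209 months − 34 months = 175 months
Minimum 112 months: 175 months meets the minimum, no increase.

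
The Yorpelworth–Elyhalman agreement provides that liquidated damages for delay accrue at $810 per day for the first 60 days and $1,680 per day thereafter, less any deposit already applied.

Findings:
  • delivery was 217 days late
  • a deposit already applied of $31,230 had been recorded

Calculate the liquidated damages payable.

$281,130

First 60 days: 60 × $810 = $48,600
Remaining days: (217 − 60) × $1,680 = $263,760
Accrued per-day damages: $48,600 + $263,760 = $312,360
Less deposit already applied: $312,360 − $31,230 = $281,130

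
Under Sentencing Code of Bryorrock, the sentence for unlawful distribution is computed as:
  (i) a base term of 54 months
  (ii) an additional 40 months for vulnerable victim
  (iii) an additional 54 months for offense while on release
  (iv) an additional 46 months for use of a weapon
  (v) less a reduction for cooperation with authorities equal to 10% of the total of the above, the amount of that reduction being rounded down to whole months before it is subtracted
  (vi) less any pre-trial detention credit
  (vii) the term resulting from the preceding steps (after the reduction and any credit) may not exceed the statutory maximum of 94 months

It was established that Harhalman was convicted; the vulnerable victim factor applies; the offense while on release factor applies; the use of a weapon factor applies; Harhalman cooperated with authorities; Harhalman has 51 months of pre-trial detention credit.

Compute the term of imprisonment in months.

Vulnerable victim enhancement: +40 months
Offense while on release enhancement: +54 months
Use of a weapon enhancement: +46 months
Adjusted term: 54 months + 40 months + 54 months + 46 months = 194 months
Cooperation with authorities reduction: 10% of 194 months = 19 months (rounded down)
After reduction: 194 − 19 = 175 months
Less pre-trial detention credit: 175 months − 51 months = 124 months
Cap at 94 months: 124 months exceeds the cap → 94 months

94 months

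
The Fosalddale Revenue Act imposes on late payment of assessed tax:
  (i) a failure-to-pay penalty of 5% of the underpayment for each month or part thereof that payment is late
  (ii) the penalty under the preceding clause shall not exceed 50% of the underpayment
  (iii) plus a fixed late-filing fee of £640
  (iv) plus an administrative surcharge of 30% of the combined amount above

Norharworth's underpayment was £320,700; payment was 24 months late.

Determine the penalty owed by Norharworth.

Accrued rate: 5% × 24 = 120%, capped at 50% → 50%
Failure-to-pay penalty: 50% of £320,700 = £160,350
Penalty before surcharge: £160,350 + £640 = £160,990
Administrative surcharge: 30% of £160,990 = £48,297
Total penalty: £160,990 + £48,297 = £209,287

£209,287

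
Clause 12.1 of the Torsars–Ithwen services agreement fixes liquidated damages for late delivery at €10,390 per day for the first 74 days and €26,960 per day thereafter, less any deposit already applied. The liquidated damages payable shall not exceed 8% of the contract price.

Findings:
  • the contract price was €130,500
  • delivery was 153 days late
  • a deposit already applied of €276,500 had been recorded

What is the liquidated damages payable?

First 74 days: 74 × €10,390 = €768,860
Remaining days: (153 − 74) × €26,960 = €2,129,840
Accrued per-day damages: €768,860 + €2,129,840 = €2,898,700
Less deposit already applied: €2,898,700 − €276,500 = €2,622,200
Cap: 8% of €130,500 = €10,440
Cap at €10,440: €2,622,200 exceeds the cap → €10,440

€10,440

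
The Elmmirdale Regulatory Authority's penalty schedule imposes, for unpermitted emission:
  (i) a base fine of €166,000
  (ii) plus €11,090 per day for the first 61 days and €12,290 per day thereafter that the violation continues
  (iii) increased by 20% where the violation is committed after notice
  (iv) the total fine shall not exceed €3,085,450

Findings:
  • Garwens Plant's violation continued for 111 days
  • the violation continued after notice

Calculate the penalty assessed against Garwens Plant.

First 61 days: 61 × €11,090 = €676,490
Remaining days: (111 − 61) × €12,290 = €614,500
Per-day component: €676,490 + €614,500 = €1,290,990
Base plus per-day: €166,000 + €1,290,990 = €1,456,990
Enhancement: 20% of €1,456,990 = €291,398
Enhanced fine: €1,456,990 + €291,398 = €1,748,388
Cap at €3,085,450: €1,748,388 is within the cap, no reduction.

€1,748,388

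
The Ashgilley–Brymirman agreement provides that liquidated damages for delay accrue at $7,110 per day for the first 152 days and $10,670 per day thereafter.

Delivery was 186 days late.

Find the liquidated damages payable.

$1,443,500

First 152 days: 152 × $7,110 = $1,080,720
Remaining days: (186 − 152) × $10,670 = $362,780
Accrued per-day damages: $1,080,720 + $362,780 = $1,443,500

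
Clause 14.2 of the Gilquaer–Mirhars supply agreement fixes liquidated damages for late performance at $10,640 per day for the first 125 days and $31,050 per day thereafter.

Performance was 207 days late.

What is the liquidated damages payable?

First 125 days: 125 × $10,640 = $1,330,000
Remaining days: (207 − 125) × $31,050 = $2,546,100
Accrued per-day damages: $1,330,000 + $2,546,100 = $3,876,100

$3,876,100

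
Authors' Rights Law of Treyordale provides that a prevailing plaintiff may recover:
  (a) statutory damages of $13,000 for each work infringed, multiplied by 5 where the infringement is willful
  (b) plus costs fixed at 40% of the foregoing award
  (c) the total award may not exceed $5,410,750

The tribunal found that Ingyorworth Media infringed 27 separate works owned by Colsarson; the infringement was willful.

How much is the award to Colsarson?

$2,457,000

Statutory damages: 27 × $13,000 = $351,000
Multiplied by 5: 5 × $351,000 = $1,755,000
Costs: 40% of $1,755,000 = $702,000
Award plus costs: $1,755,000 + $702,000 = $2,457,000
Cap at $5,410,750: $2,457,000 is within the cap, no reduction.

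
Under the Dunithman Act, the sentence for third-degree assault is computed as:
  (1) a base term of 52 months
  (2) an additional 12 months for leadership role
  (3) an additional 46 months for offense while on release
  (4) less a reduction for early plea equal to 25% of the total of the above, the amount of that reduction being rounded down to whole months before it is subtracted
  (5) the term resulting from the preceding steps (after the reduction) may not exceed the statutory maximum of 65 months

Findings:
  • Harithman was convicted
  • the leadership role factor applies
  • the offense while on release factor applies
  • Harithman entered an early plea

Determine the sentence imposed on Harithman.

Leadership role enhancement: +12 months
Offense while on release enhancement: +46 months
Adjusted term: 52 months + 12 months + 46 months = 110 months
Early plea reduction: 25% of 110 months = 27 months (rounded down)
After reduction: 110 − 27 = 83 months
Cap at 65 months: 83 months exceeds the cap → 65 months

Sentence: 65 months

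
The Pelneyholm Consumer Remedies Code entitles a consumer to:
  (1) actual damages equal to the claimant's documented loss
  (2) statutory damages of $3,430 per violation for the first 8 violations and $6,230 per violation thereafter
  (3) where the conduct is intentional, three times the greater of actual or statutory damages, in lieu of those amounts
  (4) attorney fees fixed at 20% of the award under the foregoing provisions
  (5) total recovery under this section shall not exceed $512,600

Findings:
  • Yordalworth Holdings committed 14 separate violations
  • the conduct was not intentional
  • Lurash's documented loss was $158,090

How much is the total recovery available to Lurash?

$267,492

First 8 violations: 8 × $3,430 = $27,440
Remaining violations: (14 − 8) × $6,230 = $37,380
Statutory damages: $27,440 + $37,380 = $64,820
Conduct not intentional: the in-lieu enhancement does not apply.
Actual plus statutory damages: $158,090 + $64,820 = $222,910
Attorney fees: 20% of $222,910 = $44,582
Total before cap: $222,910 + $44,582 = $267,492
Cap at $512,600: $267,492 is within the cap, no reduction.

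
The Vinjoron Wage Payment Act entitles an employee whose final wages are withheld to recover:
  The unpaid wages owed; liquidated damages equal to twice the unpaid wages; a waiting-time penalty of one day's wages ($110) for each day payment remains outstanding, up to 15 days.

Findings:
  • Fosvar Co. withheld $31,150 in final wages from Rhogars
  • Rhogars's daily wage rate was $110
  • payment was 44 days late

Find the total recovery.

$95,100

Doubled: 2 × $31,150 = $62,300
Penalty days: min(44, 15) = 15
Waiting-time penalty: 15 × $110 = $1,650
Total award: $31,150 + $62,300 + $1,650 = $95,100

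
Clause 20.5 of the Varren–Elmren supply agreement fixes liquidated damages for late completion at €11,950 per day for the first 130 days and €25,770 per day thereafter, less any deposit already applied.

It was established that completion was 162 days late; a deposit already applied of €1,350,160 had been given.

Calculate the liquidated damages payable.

€1,027,980

First 130 days: 130 × €11,950 = €1,553,500
Remaining days: (162 − 130) × €25,770 = €824,640
Accrued per-day damages: €1,553,500 + €824,640 = €2,378,140
Less deposit already applied: €2,378,140 − €1,350,160 = €1,027,980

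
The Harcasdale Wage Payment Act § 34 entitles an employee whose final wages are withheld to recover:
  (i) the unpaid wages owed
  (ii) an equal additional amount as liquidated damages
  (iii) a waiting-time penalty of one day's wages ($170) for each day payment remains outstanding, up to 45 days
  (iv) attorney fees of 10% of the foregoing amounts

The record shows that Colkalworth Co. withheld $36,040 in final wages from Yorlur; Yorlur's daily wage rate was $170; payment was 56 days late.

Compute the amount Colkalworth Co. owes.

$87,703

Liquidated damages (equal amount): $36,040
Penalty days: min(56, 45) = 45
Waiting-time penalty: 45 × $170 = $7,650
Subtotal: $36,040 + $36,040 + $7,650 = $79,730
Attorney fees: 10% of $79,730 = $7,973
Total award: $79,730 + $7,973 = $87,703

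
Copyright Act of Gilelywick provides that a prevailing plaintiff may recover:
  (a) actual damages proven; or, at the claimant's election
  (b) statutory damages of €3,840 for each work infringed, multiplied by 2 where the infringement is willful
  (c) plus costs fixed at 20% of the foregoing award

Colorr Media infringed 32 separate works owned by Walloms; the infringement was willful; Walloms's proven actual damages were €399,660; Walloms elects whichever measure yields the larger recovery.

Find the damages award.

Award: €479,592

Statutory damages: 32 × €3,840 = €122,880
Doubled: 2 × €122,880 = €245,760
Greater of actual damages (€399,660) or enhanced statutory damages (€245,760): €399,660
Costs: 20% of €399,660 = €79,932
Award plus costs: €399,660 + €79,932 = €479,592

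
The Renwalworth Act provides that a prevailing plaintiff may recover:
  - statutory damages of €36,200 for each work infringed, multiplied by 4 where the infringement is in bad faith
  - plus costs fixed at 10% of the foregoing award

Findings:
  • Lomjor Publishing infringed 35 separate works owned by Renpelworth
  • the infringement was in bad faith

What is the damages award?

Statutory damages: 35 × €36,200 = €1,267,000
Multiplied by 4: 4 × €1,267,000 = €5,068,000
Costs: 10% of €5,068,000 = €506,800
Award plus costs: €5,068,000 + €506,800 = €5,574,800

€5,574,800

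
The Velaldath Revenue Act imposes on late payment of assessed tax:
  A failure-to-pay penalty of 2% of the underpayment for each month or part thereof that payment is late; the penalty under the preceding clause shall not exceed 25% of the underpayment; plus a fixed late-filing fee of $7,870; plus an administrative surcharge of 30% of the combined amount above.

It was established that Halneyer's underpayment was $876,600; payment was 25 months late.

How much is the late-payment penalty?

$295,126

Accrued rate: 2% × 25 = 50%, capped at 25% → 25%
Failure-to-pay penalty: 25% of $876,600 = $219,150
Penalty before surcharge: $219,150 + $7,870 = $227,020
Administrative surcharge: 30% of $227,020 = $68,106
Total penalty: $227,020 + $68,106 = $295,126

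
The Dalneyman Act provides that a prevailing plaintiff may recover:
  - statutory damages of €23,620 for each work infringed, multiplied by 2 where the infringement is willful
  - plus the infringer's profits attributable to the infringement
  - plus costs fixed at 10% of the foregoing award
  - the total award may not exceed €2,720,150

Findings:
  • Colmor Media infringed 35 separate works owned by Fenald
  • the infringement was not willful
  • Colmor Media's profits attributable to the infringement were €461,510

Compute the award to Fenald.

Statutory damages: 35 × €23,620 = €826,700
Infringement not willful: no ×2 enhancement.
Combined award: €826,700 + €461,510 = €1,288,210
Costs: 10% of €1,288,210 = €128,821
Award plus costs: €1,288,210 + €128,821 = €1,417,031
Cap at €2,720,150: €1,417,031 is within the cap, no reduction.

€1,417,031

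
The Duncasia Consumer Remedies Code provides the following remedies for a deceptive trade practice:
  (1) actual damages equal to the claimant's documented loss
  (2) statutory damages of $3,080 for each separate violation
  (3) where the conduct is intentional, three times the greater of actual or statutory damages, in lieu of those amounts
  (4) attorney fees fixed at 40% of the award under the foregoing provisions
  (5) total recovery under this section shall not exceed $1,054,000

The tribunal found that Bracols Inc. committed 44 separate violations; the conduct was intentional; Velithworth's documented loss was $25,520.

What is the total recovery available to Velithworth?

$569,184

Statutory damages: 44 × $3,080 = $135,520
Greater of actual damages ($25,520) or statutory damages ($135,520): $135,520
Trebled: 3 × $135,520 = $406,560
Attorney fees: 40% of $406,560 = $162,624
Total before cap: $406,560 + $162,624 = $569,184
Cap at $1,054,000: $569,184 is within the cap, no reduction.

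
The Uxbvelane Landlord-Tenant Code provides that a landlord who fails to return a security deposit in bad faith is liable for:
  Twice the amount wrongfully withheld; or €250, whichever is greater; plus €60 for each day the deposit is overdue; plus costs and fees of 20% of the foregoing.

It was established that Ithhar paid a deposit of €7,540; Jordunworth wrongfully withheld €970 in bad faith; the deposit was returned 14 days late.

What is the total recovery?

Doubled: 2 × €970 = €1,940
Minimum €250: €1,940 meets the minimum, no increase.
Late-return penalty: 14 × €60 = €840
Damages plus late penalty: €1,940 + €840 = €2,780
Costs and fees: 20% of €2,780 = €556
Total recovery: €2,780 + €556 = €3,336

Recovery: €3,336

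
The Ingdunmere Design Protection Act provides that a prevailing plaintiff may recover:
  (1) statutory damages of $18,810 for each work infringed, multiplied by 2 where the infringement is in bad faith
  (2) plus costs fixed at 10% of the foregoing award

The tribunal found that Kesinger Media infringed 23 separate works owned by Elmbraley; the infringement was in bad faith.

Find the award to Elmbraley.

Statutory damages: 23 × $18,810 = $432,630
Doubled: 2 × $432,630 = $865,260
Costs: 10% of $865,260 = $86,526
Award plus costs: $865,260 + $86,526 = $951,786

$951,786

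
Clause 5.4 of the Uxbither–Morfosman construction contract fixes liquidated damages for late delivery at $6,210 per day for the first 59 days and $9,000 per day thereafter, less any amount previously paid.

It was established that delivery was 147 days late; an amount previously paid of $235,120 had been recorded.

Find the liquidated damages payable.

First 59 days: 59 × $6,210 = $366,390
Remaining days: (147 − 59) × $9,000 = $792,000
Accrued per-day damages: $366,390 + $792,000 = $1,158,390
Less amount previously paid: $1,158,390 − $235,120 = $923,270

Liquidated damages: $923,270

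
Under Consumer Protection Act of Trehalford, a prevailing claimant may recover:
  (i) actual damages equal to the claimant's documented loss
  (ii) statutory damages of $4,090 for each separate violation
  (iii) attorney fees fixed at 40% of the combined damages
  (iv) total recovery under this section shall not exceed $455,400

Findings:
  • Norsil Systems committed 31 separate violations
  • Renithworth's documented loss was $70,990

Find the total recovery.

$276,892

Statutory damages: 31 × $4,090 = $126,790
Combined damages: $70,990 + $126,790 = $197,780
Attorney fees: 40% of $197,780 = $79,112
Total before cap: $197,780 + $79,112 = $276,892
Cap at $455,400: $276,892 is within the cap, no reduction.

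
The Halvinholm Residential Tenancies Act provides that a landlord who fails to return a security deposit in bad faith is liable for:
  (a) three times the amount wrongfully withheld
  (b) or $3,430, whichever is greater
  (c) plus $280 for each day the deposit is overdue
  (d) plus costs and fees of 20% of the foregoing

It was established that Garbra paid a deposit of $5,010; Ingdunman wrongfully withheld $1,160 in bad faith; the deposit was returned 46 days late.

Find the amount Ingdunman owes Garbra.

$19,632

Trebled: 3 × $1,160 = $3,480
Minimum $3,430: $3,480 meets the minimum, no increase.
Late-return penalty: 46 × $280 = $12,880
Damages plus late penalty: $3,480 + $12,880 = $16,360
Costs and fees: 20% of $16,360 = $3,272
Total recovery: $16,360 + $3,272 = $19,632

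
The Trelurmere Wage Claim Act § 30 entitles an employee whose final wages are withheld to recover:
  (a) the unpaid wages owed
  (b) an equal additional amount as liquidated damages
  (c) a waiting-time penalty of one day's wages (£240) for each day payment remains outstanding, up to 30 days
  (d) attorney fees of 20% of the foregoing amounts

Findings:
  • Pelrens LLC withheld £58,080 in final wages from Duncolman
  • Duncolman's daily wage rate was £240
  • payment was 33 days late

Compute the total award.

Liquidated damages (equal amount): £58,080
Penalty days: min(33, 30) = 30
Waiting-time penalty: 30 × £240 = £7,200
Subtotal: £58,080 + £58,080 + £7,200 = £123,360
Attorney fees: 20% of £123,360 = £24,672
Total award: £123,360 + £24,672 = £148,032

£148,032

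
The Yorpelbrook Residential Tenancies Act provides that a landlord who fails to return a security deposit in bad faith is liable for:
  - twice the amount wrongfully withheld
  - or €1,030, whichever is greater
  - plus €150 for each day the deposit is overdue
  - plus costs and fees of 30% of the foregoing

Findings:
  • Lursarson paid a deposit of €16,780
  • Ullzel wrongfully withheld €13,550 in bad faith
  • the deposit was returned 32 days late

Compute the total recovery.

Doubled: 2 × €13,550 = €27,100
Minimum €1,030: €27,100 meets the minimum, no increase.
Late-return penalty: 32 × €150 = €4,800
Damages plus late penalty: €27,100 + €4,800 = €31,900
Costs and fees: 30% of €31,900 = €9,570
Total recovery: €31,900 + €9,570 = €41,470

€41,470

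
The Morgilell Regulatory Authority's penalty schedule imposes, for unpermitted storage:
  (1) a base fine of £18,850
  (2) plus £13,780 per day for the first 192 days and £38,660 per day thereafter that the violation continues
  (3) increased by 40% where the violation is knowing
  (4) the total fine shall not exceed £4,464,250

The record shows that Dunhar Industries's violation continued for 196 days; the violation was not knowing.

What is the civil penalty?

First 192 days: 192 × £13,780 = £2,645,760
Remaining days: (196 − 192) × £38,660 = £154,640
Per-day component: £2,645,760 + £154,640 = £2,800,400
Base plus per-day: £18,850 + £2,800,400 = £2,819,250
The violation was not knowing: no 40% increase.
Cap at £4,464,250: £2,819,250 is within the cap, no reduction.

£2,819,250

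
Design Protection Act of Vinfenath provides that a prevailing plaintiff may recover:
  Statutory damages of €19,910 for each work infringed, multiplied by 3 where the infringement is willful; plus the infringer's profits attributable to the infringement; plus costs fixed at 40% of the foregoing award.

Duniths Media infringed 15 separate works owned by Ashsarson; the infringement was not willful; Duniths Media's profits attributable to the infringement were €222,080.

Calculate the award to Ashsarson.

Statutory damages: 15 × €19,910 = €298,650
Infringement not willful: no ×3 enhancement.
Combined award: €298,650 + €222,080 = €520,730
Costs: 40% of €520,730 = €208,292
Award plus costs: €520,730 + €208,292 = €729,022

Award: €729,022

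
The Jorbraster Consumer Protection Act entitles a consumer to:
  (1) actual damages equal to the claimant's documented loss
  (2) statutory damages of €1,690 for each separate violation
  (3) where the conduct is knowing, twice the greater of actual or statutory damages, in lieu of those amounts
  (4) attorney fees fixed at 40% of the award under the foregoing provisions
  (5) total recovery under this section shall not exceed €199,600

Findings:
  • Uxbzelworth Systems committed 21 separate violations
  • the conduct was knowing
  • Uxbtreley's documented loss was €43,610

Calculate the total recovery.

Total recovery: €122,108

Statutory damages: 21 × €1,690 = €35,490
Greater of actual damages (€43,610) or statutory damages (€35,490): €43,610
Doubled: 2 × €43,610 = €87,220
Attorney fees: 40% of €87,220 = €34,888
Total before cap: €87,220 + €34,888 = €122,108
Cap at €199,600: €122,108 is within the cap, no reduction.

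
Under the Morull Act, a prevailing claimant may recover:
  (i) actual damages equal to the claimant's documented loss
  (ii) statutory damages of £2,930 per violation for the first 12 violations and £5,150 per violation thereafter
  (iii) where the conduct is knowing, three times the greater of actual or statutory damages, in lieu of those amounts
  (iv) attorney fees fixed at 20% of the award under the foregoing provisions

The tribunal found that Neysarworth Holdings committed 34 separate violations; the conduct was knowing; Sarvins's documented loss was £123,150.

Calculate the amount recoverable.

First 12 violations: 12 × £2,930 = £35,160
Remaining violations: (34 − 12) × £5,150 = £113,300
Statutory damages: £35,160 + £113,300 = £148,460
Greater of actual damages (£123,150) or statutory damages (£148,460): £148,460
Trebled: 3 × £148,460 = £445,380
Attorney fees: 20% of £445,380 = £89,076
Total recovery: £445,380 + £89,076 = £534,456

£534,456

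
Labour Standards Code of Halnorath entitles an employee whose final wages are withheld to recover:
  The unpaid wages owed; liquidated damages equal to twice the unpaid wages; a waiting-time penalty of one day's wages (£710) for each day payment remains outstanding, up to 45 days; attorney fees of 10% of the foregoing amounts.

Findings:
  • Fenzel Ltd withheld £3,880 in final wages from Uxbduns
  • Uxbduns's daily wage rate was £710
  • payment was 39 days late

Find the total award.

Doubled: 2 × £3,880 = £7,760
Penalty days: min(39, 45) = 39
Waiting-time penalty: 39 × £710 = £27,690
Subtotal: £3,880 + £7,760 + £27,690 = £39,330
Attorney fees: 10% of £39,330 = £3,933
Total award: £39,330 + £3,933 = £43,263

£43,263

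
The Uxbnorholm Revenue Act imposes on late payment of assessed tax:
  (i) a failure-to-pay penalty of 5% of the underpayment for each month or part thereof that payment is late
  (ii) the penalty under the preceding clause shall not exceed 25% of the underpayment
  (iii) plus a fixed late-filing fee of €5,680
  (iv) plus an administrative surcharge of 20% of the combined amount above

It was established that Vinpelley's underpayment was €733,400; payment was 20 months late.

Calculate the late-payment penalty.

€226,836

Accrued rate: 5% × 20 = 100%, capped at 25% → 25%
Failure-to-pay penalty: 25% of €733,400 = €183,350
Penalty before surcharge: €183,350 + €5,680 = €189,030
Administrative surcharge: 20% of €189,030 = €37,806
Total penalty: €189,030 + €37,806 = €226,836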